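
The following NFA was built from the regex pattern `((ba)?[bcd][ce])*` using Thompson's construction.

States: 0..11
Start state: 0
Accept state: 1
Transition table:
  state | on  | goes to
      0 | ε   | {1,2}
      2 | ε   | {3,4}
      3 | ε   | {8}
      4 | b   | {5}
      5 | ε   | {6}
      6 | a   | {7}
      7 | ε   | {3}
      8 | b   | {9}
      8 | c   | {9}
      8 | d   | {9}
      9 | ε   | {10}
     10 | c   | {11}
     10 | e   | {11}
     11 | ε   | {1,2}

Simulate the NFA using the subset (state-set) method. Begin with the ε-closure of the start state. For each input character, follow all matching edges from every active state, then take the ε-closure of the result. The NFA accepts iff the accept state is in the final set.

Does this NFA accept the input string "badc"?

Answer: ACCEPT

Steps:
initial (ε-close {0}): {0,1,2,3,4,8}
'b' @ 1: {5,6,9,10}
'a' @ 2: {3,7,8}
'd' @ 3: {9,10}
'c' @ 4: {1,2,3,4,8,11}  (accept∈set)
final: {1,2,3,4,8,11}; accept 1 in set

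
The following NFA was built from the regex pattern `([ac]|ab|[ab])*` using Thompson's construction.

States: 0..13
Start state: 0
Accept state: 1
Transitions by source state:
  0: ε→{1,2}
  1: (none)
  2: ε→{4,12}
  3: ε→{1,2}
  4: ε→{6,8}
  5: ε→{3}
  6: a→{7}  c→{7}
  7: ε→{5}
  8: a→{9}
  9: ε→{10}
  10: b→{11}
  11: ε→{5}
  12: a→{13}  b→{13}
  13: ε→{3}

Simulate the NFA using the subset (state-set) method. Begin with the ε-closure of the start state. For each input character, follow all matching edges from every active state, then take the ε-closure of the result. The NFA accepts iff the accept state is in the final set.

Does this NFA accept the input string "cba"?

start: ε-closure({0}) = {0,1,2,4,6,8,12}
'c' @ 1: {1,2,3,4,5,6,7,8,12}  ✓accept
'b' @ 2: {1,2,3,4,6,8,12,13}  ✓accept
'a' @ 3: {1,2,3,4,5,6,7,8,9,10,12,13}  ✓accept
after full input: {1,2,3,4,5,6,7,8,9,10,12,13}  (accept=1 in)

Answer: ACCEPT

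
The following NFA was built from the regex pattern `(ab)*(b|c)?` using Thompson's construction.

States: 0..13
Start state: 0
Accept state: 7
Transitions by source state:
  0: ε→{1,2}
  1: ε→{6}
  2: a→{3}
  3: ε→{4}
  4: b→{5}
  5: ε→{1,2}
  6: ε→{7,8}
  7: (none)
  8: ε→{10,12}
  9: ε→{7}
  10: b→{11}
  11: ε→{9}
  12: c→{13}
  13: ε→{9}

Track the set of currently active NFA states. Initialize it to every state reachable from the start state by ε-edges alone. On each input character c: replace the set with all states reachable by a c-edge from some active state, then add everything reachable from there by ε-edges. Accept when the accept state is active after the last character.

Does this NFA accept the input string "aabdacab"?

Answer: REJECT

Trace:
S₀ = ε-closure({0}) = {0,1,2,6,7,8,10,12}
'a' @ 1: {3,4}
'a' @ 2: {}  — state set empty
rest 'bdacab' ignored (set empty)
after full input: {}  (accept=7 not in)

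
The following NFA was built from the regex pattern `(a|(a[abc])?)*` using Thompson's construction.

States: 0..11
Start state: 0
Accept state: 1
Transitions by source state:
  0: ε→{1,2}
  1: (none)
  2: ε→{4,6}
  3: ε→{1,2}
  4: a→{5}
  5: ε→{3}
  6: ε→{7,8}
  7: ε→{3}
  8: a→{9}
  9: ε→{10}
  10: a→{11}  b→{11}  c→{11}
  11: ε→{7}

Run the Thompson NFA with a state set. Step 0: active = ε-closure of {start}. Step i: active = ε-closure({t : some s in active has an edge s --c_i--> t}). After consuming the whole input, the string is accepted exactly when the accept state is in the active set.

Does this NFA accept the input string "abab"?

Answer: ACCEPT

Trace:
S₀ = ε-closure({0}) = {0,1,2,3,4,6,7,8}
'a' @ 1: {1,2,3,4,5,6,7,8,9,10}  (accept∈set)
'b' @ 2: {1,2,3,4,6,7,8,11}  (accept∈set)
'a' @ 3: {1,2,3,4,5,6,7,8,9,10}  (accept∈set)
'b' @ 4: {1,2,3,4,6,7,8,11}  (accept∈set)
final: {1,2,3,4,6,7,8,11}; accept 1 in set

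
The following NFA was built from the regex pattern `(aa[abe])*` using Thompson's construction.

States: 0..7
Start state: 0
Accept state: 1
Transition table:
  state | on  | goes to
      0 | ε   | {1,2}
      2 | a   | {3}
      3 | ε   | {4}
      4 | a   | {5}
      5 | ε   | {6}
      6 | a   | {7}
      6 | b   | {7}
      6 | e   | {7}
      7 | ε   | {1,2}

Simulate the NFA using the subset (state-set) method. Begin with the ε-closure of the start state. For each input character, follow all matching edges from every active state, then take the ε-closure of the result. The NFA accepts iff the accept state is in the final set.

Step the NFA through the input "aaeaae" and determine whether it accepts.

Answer: ACCEPT

Steps:
initial (ε-close {0}): {0,1,2}
'a' @ 1: {3,4}
'a' @ 2: {5,6}
'e' @ 3: {1,2,7}  [accepting]
'a' @ 4: {3,4}
'a' @ 5: {5,6}
'e' @ 6: {1,2,7}  [accepting]
after full input: {1,2,7}  (accept=1 in)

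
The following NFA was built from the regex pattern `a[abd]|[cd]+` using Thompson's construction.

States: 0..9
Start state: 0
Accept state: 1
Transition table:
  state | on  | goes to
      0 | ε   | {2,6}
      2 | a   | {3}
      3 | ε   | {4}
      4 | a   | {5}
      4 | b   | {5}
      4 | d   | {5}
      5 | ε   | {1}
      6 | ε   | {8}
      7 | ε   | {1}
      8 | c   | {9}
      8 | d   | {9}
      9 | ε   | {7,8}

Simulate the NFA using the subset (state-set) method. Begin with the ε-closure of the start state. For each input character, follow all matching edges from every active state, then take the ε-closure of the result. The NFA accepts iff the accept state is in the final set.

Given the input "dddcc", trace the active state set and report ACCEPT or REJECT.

Answer: ACCEPT

Derivation:
initial (ε-close {0}): {0,2,6,8}
'd' @ 1: {1,7,8,9}  (accept∈set)
'd' @ 2: {1,7,8,9}  (accept∈set)
'd' @ 3: {1,7,8,9}  (accept∈set)
'c' @ 4: {1,7,8,9}  (accept∈set)
'c' @ 5: {1,7,8,9}  (accept∈set)
final: {1,7,8,9}; accept 1 in set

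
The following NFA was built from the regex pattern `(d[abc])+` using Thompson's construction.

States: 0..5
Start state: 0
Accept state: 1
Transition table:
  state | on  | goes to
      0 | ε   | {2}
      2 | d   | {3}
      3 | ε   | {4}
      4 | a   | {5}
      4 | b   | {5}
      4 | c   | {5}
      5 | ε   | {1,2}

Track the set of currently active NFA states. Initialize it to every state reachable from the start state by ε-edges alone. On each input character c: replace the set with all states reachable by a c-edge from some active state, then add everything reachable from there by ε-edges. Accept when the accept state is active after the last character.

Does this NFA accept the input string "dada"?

start: ε-closure({0}) = {0,2}
'd' @ 1: {3,4}
'a' @ 2: {1,2,5}  ✓accept
'd' @ 3: {3,4}
'a' @ 4: {1,2,5}  ✓accept
final: {1,2,5}; accept 1 in set

Answer: ACCEPT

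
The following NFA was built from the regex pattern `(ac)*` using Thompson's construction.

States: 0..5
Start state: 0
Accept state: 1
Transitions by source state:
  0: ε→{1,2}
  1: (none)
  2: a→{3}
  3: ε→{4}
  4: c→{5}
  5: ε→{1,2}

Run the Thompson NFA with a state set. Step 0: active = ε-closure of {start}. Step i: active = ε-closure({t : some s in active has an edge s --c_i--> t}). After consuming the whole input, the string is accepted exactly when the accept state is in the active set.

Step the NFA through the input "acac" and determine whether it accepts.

Answer: ACCEPT

Trace:
start: ε-closure({0}) = {0,1,2}
'a' @ 1: {3,4}
'c' @ 2: {1,2,5}  (accept∈set)
'a' @ 3: {3,4}
'c' @ 4: {1,2,5}  (accept∈set)
final: {1,2,5}; accept 1 in set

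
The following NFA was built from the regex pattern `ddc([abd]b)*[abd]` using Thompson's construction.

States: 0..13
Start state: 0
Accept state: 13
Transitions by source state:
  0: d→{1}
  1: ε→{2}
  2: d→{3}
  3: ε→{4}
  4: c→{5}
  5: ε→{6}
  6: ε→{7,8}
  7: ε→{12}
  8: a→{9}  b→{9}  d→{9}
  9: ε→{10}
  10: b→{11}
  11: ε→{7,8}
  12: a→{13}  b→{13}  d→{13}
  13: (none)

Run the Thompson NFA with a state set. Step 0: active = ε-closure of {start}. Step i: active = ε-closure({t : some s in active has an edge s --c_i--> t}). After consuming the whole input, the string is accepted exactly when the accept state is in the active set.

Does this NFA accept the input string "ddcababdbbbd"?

Answer: ACCEPT

Derivation:
start: ε-closure({0}) = {0}
'd' @ 1: {1,2}
'd' @ 2: {3,4}
'c' @ 3: {5,6,7,8,12}
'a' @ 4: {9,10,13}  [accepting]
'b' @ 5: {7,8,11,12}
'a' @ 6: {9,10,13}  [accepting]
'b' @ 7: {7,8,11,12}
'd' @ 8: {9,10,13}  [accepting]
'b' @ 9: {7,8,11,12}
'b' @ 10: {9,10,13}  [accepting]
'b' @ 11: {7,8,11,12}
'd' @ 12: {9,10,13}  [accepting]
final: {9,10,13}; accept 13 in set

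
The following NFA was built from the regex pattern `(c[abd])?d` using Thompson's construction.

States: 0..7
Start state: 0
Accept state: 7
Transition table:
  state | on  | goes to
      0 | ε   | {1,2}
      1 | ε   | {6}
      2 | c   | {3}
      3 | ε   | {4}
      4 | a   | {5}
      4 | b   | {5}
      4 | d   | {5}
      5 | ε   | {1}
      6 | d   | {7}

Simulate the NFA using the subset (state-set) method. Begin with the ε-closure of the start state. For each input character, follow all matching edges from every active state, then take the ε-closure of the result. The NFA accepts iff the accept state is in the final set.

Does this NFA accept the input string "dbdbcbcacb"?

Answer: REJECT

Steps:
S₀ = ε-closure({0}) = {0,1,2,6}
'd' @ 1: {7}  ✓accept
'b' @ 2: {}  — dead — no transitions
rest 'dbcbcacb' ignored (set empty)
end set {} — state 7 not in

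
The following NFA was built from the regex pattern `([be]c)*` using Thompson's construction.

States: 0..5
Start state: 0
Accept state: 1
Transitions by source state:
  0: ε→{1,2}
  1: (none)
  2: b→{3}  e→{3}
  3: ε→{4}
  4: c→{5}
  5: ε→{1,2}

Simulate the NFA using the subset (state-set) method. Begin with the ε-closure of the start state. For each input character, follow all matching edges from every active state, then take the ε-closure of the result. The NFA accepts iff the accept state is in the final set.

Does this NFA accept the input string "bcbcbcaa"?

initial (ε-close {0}): {0,1,2}
'b' @ 1: {3,4}
'c' @ 2: {1,2,5}  ✓accept
'b' @ 3: {3,4}
'c' @ 4: {1,2,5}  ✓accept
'b' @ 5: {3,4}
'c' @ 6: {1,2,5}  ✓accept
'a' @ 7: {}  — state set empty
rest 'a' ignored (set empty)
after full input: {}  (accept=1 not in)

Answer: REJECT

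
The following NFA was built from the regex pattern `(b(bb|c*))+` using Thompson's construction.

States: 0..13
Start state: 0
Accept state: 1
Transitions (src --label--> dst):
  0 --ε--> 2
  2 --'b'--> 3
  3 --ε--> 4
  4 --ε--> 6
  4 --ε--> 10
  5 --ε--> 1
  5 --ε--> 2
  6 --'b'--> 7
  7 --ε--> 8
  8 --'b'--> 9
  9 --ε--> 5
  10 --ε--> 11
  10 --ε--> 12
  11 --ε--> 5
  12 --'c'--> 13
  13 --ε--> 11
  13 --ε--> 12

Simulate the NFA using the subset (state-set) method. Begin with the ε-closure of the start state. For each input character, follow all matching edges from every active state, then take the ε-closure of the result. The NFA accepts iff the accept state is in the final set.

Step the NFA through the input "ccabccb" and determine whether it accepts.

initial (ε-close {0}): {0,2}
'c' @ 1: {}  — no active states
rest 'cabccb' ignored (set empty)
final: {}; accept 1 not in set

Answer: REJECT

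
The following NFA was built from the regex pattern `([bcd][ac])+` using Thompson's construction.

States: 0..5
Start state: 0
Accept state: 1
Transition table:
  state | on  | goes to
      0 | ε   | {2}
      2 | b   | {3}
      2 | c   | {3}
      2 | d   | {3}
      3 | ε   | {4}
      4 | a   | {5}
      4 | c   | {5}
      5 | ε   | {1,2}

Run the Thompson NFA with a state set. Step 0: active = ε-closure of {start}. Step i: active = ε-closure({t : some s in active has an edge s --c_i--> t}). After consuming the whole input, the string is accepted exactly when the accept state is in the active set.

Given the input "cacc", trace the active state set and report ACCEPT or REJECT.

Answer: ACCEPT

Derivation:
initial (ε-close {0}): {0,2}
'c' @ 1: {3,4}
'a' @ 2: {1,2,5}  [accepting]
'c' @ 3: {3,4}
'c' @ 4: {1,2,5}  [accepting]
final: {1,2,5}; accept 1 in set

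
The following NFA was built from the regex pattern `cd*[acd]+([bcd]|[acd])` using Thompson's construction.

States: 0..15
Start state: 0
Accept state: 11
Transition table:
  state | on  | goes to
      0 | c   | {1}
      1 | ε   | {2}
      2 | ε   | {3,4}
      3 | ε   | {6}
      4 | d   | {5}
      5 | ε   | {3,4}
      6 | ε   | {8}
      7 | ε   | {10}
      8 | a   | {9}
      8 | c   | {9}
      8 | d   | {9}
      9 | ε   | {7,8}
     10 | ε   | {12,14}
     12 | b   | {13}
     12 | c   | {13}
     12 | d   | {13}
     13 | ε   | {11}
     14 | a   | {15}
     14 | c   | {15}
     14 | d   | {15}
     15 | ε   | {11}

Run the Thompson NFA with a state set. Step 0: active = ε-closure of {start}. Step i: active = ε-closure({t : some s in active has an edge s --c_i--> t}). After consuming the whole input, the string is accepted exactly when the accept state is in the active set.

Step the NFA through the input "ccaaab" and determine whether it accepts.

Answer: ACCEPT

Derivation:
initial (ε-close {0}): {0}
'c' @ 1: {1,2,3,4,6,8}
'c' @ 2: {7,8,9,10,12,14}
'a' @ 3: {7,8,9,10,11,12,14,15}  [accepting]
'a' @ 4: {7,8,9,10,11,12,14,15}  [accepting]
'a' @ 5: {7,8,9,10,11,12,14,15}  [accepting]
'b' @ 6: {11,13}  [accepting]
end set {11,13} — state 11 in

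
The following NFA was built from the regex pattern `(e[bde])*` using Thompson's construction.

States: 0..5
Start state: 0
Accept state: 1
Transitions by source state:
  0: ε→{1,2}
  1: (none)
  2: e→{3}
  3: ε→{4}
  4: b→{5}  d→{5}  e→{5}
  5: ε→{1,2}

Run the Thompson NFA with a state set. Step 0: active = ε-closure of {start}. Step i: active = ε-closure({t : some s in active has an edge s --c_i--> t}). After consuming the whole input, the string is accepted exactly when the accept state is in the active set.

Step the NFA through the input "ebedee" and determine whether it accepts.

Answer: ACCEPT

Derivation:
S₀ = ε-closure({0}) = {0,1,2}
'e' @ 1: {3,4}
'b' @ 2: {1,2,5}  [accepting]
'e' @ 3: {3,4}
'd' @ 4: {1,2,5}  [accepting]
'e' @ 5: {3,4}
'e' @ 6: {1,2,5}  [accepting]
end set {1,2,5} — state 1 in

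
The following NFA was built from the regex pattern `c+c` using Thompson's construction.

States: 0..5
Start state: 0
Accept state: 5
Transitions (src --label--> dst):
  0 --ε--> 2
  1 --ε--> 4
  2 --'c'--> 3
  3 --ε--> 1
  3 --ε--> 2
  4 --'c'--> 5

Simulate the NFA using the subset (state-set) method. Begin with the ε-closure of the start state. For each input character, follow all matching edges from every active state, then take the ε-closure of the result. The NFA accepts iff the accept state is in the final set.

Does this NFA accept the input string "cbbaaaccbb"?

initial (ε-close {0}): {0,2}
'c' @ 1: {1,2,3,4}
'b' @ 2: {}  — no active states
rest 'baaaccbb' ignored (set empty)
after full input: {}  (accept=5 not in)

Answer: REJECT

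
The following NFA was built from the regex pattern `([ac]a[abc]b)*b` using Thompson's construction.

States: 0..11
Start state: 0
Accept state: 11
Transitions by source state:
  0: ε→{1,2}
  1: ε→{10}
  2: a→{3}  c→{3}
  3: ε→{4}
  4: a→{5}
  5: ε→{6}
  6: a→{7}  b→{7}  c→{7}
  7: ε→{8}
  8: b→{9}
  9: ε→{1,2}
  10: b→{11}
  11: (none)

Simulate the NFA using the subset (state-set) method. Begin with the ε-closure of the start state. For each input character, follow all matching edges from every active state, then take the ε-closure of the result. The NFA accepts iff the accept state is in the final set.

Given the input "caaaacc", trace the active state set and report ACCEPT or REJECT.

start: ε-closure({0}) = {0,1,2,10}
'c' @ 1: {3,4}
'a' @ 2: {5,6}
'a' @ 3: {7,8}
'a' @ 4: {}  — dead — no transitions
rest 'acc' ignored (set empty)
final: {}; accept 11 not in set

Answer: REJECT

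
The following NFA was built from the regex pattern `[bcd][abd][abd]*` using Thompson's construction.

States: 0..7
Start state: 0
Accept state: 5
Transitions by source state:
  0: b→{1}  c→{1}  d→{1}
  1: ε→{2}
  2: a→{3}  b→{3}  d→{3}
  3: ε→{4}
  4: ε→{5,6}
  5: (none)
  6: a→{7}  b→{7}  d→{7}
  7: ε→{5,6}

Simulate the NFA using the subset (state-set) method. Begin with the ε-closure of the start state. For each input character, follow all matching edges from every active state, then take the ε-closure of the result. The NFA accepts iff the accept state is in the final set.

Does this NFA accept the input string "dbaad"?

Answer: ACCEPT

Steps:
start: ε-closure({0}) = {0}
'd' @ 1: {1,2}
'b' @ 2: {3,4,5,6}  ✓accept
'a' @ 3: {5,6,7}  ✓accept
'a' @ 4: {5,6,7}  ✓accept
'd' @ 5: {5,6,7}  ✓accept
after full input: {5,6,7}  (accept=5 in)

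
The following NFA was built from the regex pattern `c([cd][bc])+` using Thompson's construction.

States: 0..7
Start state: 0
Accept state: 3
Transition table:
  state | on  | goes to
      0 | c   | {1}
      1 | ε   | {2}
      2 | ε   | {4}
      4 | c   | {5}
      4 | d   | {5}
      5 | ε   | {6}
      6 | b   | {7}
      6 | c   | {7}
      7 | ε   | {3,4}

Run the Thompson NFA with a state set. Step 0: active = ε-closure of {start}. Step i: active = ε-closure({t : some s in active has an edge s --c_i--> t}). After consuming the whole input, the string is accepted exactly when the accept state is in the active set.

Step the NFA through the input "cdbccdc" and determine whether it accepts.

Answer: ACCEPT

Trace:
start: ε-closure({0}) = {0}
'c' @ 1: {1,2,4}
'd' @ 2: {5,6}
'b' @ 3: {3,4,7}  ✓accept
'c' @ 4: {5,6}
'c' @ 5: {3,4,7}  ✓accept
'd' @ 6: {5,6}
'c' @ 7: {3,4,7}  ✓accept
end set {3,4,7} — state 3 in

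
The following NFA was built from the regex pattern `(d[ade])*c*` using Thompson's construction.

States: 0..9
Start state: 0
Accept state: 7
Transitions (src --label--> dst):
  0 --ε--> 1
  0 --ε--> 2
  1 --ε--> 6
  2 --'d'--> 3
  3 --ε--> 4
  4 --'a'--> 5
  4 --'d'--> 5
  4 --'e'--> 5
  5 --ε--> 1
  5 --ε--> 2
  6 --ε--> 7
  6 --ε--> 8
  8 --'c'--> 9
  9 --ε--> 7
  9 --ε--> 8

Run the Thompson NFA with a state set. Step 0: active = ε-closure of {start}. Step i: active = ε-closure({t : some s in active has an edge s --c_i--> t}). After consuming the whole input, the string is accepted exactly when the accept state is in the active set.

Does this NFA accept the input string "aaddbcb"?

Answer: REJECT

Steps:
initial (ε-close {0}): {0,1,2,6,7,8}
'a' @ 1: {}  — dead — no transitions
rest 'addbcb' ignored (set empty)
after full input: {}  (accept=7 not in)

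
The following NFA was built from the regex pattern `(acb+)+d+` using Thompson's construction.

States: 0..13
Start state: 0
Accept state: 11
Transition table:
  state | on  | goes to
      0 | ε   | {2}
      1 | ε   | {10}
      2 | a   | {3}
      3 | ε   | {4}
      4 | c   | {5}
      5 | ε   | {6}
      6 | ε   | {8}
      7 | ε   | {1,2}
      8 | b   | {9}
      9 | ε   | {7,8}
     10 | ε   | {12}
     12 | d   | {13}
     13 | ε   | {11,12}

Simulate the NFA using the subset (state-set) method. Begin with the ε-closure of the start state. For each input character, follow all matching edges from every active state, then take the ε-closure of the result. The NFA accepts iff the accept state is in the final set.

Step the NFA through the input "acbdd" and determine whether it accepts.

Answer: ACCEPT

Trace:
initial (ε-close {0}): {0,2}
'a' @ 1: {3,4}
'c' @ 2: {5,6,8}
'b' @ 3: {1,2,7,8,9,10,12}
'd' @ 4: {11,12,13}  ✓accept
'd' @ 5: {11,12,13}  ✓accept
final: {11,12,13}; accept 11 in set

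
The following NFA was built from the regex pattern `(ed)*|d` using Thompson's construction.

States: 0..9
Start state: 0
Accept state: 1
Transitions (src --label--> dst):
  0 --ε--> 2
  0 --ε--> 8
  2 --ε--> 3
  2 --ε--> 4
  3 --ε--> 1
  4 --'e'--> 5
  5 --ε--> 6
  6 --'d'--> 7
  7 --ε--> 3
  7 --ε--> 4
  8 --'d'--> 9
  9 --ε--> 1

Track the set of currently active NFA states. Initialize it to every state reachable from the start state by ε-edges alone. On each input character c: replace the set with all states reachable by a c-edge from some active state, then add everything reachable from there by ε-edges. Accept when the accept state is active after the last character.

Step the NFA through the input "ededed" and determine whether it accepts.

Answer: ACCEPT

Derivation:
S₀ = ε-closure({0}) = {0,1,2,3,4,8}
'e' @ 1: {5,6}
'd' @ 2: {1,3,4,7}  ✓accept
'e' @ 3: {5,6}
'd' @ 4: {1,3,4,7}  ✓accept
'e' @ 5: {5,6}
'd' @ 6: {1,3,4,7}  ✓accept
after full input: {1,3,4,7}  (accept=1 in)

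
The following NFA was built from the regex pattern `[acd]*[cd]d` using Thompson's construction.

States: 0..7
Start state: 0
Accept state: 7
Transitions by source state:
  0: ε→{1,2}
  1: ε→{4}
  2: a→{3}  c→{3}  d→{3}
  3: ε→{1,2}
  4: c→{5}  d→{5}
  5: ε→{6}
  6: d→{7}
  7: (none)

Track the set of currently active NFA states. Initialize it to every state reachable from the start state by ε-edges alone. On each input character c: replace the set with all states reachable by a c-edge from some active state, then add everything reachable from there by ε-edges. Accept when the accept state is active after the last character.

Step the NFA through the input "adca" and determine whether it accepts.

initial (ε-close {0}): {0,1,2,4}
'a' @ 1: {1,2,3,4}
'd' @ 2: {1,2,3,4,5,6}
'c' @ 3: {1,2,3,4,5,6}
'a' @ 4: {1,2,3,4}
after full input: {1,2,3,4}  (accept=7 not in)

Answer: REJECT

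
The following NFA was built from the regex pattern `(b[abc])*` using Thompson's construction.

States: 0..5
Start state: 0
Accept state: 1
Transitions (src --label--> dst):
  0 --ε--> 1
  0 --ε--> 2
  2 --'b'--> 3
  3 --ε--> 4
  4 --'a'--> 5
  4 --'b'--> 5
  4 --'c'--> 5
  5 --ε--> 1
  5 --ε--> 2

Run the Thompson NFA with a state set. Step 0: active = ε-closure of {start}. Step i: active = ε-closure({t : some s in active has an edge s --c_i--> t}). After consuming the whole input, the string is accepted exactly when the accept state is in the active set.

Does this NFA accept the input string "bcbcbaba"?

Answer: ACCEPT

Trace:
initial (ε-close {0}): {0,1,2}
'b' @ 1: {3,4}
'c' @ 2: {1,2,5}  [accepting]
'b' @ 3: {3,4}
'c' @ 4: {1,2,5}  [accepting]
'b' @ 5: {3,4}
'a' @ 6: {1,2,5}  [accepting]
'b' @ 7: {3,4}
'a' @ 8: {1,2,5}  [accepting]
end set {1,2,5} — state 1 in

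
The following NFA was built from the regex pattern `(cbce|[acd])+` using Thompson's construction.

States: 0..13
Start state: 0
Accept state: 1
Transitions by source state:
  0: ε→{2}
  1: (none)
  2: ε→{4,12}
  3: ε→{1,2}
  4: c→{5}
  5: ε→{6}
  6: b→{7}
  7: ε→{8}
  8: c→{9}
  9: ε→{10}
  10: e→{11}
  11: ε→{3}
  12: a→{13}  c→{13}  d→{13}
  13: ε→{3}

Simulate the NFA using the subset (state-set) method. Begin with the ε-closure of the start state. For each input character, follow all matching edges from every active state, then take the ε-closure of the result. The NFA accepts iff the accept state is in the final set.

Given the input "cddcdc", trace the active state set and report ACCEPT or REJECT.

Answer: ACCEPT

Steps:
initial (ε-close {0}): {0,2,4,12}
'c' @ 1: {1,2,3,4,5,6,12,13}  [accepting]
'd' @ 2: {1,2,3,4,12,13}  [accepting]
'd' @ 3: {1,2,3,4,12,13}  [accepting]
'c' @ 4: {1,2,3,4,5,6,12,13}  [accepting]
'd' @ 5: {1,2,3,4,12,13}  [accepting]
'c' @ 6: {1,2,3,4,5,6,12,13}  [accepting]
final: {1,2,3,4,5,6,12,13}; accept 1 in set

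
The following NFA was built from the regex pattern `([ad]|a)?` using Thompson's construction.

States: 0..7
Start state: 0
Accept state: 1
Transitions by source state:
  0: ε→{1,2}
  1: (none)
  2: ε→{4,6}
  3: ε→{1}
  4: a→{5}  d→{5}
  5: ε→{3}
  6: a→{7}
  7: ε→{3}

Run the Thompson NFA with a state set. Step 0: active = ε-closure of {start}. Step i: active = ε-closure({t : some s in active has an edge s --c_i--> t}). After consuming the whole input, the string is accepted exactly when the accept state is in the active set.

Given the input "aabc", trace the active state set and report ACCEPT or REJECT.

Answer: REJECT

Derivation:
initial (ε-close {0}): {0,1,2,4,6}
'a' @ 1: {1,3,5,7}  (accept∈set)
'a' @ 2: {}  — no active states
rest 'bc' ignored (set empty)
end set {} — state 1 not in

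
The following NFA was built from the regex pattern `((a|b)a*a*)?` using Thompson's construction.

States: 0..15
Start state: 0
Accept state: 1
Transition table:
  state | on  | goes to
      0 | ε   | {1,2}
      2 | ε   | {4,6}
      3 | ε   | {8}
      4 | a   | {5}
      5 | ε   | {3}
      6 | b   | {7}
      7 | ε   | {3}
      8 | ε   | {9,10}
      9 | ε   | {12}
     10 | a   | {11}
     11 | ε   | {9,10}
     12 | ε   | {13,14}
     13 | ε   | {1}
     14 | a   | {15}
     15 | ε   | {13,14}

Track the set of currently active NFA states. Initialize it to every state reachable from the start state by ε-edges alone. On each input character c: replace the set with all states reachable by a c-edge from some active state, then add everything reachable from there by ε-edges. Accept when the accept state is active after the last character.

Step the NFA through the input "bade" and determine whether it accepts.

initial (ε-close {0}): {0,1,2,4,6}
'b' @ 1: {1,3,7,8,9,10,12,13,14}  [accepting]
'a' @ 2: {1,9,10,11,12,13,14,15}  [accepting]
'd' @ 3: {}  — state set empty
rest 'e' ignored (set empty)
after full input: {}  (accept=1 not in)

Answer: REJECT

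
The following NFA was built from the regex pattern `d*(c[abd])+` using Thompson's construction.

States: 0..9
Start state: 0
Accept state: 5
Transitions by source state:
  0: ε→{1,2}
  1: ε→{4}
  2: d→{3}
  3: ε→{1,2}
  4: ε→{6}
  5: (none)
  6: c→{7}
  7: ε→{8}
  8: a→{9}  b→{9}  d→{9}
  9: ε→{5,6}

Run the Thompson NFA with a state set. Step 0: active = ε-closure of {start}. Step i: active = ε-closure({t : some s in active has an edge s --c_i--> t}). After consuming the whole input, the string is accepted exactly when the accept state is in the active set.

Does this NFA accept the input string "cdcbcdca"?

start: ε-closure({0}) = {0,1,2,4,6}
'c' @ 1: {7,8}
'd' @ 2: {5,6,9}  ✓accept
'c' @ 3: {7,8}
'b' @ 4: {5,6,9}  ✓accept
'c' @ 5: {7,8}
'd' @ 6: {5,6,9}  ✓accept
'c' @ 7: {7,8}
'a' @ 8: {5,6,9}  ✓accept
end set {5,6,9} — state 5 in

Answer: ACCEPT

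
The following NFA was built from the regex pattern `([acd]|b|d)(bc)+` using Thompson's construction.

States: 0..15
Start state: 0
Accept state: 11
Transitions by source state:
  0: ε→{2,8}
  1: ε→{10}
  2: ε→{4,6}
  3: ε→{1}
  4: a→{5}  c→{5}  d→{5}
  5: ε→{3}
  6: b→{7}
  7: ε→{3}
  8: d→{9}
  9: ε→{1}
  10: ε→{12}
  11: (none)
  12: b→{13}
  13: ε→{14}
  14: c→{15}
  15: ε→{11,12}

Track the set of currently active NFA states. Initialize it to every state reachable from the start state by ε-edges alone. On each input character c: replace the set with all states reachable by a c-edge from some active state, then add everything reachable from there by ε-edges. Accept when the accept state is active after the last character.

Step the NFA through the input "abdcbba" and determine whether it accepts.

S₀ = ε-closure({0}) = {0,2,4,6,8}
'a' @ 1: {1,3,5,10,12}
'b' @ 2: {13,14}
'd' @ 3: {}  — state set empty
rest 'cbba' ignored (set empty)
final: {}; accept 11 not in set

Answer: REJECT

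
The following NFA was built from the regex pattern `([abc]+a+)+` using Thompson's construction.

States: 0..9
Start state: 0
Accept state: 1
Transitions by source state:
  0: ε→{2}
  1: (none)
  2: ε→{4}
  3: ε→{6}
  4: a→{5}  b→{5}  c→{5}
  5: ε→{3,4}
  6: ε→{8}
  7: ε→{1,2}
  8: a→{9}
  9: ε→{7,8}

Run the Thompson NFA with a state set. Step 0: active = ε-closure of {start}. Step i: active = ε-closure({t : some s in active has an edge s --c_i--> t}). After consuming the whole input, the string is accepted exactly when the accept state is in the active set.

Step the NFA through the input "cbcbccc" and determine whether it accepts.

Answer: REJECT

Derivation:
initial (ε-close {0}): {0,2,4}
'c' @ 1: {3,4,5,6,8}
'b' @ 2: {3,4,5,6,8}
'c' @ 3: {3,4,5,6,8}
'b' @ 4: {3,4,5,6,8}
'c' @ 5: {3,4,5,6,8}
'c' @ 6: {3,4,5,6,8}
'c' @ 7: {3,4,5,6,8}
after full input: {3,4,5,6,8}  (accept=1 not in)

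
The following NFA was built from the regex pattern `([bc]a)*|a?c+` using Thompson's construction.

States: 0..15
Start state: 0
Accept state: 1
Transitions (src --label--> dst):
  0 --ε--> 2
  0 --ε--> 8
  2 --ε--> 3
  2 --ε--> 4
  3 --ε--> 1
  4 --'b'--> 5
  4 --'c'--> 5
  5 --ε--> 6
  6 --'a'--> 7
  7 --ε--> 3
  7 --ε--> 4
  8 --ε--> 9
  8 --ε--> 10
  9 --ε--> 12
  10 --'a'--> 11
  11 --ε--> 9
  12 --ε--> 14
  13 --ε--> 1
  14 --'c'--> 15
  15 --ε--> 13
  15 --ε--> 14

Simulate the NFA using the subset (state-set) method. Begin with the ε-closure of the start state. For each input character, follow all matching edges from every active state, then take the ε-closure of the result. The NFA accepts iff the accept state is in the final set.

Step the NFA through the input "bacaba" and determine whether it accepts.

Answer: ACCEPT

Derivation:
initial (ε-close {0}): {0,1,2,3,4,8,9,10,12,14}
'b' @ 1: {5,6}
'a' @ 2: {1,3,4,7}  [accepting]
'c' @ 3: {5,6}
'a' @ 4: {1,3,4,7}  [accepting]
'b' @ 5: {5,6}
'a' @ 6: {1,3,4,7}  [accepting]
final: {1,3,4,7}; accept 1 in set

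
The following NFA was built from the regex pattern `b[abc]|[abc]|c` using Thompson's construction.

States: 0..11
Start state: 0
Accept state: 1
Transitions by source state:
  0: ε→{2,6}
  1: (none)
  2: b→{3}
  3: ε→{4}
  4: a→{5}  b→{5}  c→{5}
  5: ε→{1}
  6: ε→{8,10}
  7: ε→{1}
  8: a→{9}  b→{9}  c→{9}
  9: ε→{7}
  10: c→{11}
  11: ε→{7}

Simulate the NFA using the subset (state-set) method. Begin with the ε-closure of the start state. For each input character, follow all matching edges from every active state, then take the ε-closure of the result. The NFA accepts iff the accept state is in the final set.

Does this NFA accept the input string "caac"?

Answer: REJECT

Steps:
start: ε-closure({0}) = {0,2,6,8,10}
'c' @ 1: {1,7,9,11}  [accepting]
'a' @ 2: {}  — no active states
rest 'ac' ignored (set empty)
end set {} — state 1 not in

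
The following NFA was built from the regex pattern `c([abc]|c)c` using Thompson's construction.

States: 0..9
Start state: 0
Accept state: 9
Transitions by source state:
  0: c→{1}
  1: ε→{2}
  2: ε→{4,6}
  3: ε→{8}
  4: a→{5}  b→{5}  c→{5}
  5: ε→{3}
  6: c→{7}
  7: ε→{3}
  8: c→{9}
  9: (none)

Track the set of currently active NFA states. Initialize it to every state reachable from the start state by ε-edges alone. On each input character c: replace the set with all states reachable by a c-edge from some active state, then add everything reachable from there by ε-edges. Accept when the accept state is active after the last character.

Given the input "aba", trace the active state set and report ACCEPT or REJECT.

Answer: REJECT

Derivation:
initial (ε-close {0}): {0}
'a' @ 1: {}  — no active states
rest 'ba' ignored (set empty)
after full input: {}  (accept=9 not in)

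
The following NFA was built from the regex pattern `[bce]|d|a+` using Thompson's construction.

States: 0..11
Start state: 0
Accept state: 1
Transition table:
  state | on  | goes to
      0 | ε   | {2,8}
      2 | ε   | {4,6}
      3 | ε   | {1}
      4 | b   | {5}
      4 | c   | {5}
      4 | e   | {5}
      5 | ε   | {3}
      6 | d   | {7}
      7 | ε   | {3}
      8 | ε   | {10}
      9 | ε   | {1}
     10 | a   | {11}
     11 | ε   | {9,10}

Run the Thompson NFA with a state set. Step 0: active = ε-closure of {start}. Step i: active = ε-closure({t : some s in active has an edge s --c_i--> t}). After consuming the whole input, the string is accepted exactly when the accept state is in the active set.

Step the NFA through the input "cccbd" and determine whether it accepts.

start: ε-closure({0}) = {0,2,4,6,8,10}
'c' @ 1: {1,3,5}  ✓accept
'c' @ 2: {}  — dead — no transitions
rest 'cbd' ignored (set empty)
final: {}; accept 1 not in set

Answer: REJECT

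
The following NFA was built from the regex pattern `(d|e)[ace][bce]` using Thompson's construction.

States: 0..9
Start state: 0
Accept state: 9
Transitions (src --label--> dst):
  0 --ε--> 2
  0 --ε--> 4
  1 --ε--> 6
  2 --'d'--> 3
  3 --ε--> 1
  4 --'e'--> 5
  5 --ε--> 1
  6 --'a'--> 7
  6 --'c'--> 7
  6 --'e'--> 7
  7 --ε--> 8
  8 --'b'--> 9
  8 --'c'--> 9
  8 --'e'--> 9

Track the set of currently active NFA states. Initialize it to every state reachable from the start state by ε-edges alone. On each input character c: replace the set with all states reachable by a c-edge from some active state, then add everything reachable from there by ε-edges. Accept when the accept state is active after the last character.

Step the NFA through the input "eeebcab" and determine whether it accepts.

initial (ε-close {0}): {0,2,4}
'e' @ 1: {1,5,6}
'e' @ 2: {7,8}
'e' @ 3: {9}  (accept∈set)
'b' @ 4: {}  — dead — no transitions
rest 'cab' ignored (set empty)
end set {} — state 9 not in

Answer: REJECT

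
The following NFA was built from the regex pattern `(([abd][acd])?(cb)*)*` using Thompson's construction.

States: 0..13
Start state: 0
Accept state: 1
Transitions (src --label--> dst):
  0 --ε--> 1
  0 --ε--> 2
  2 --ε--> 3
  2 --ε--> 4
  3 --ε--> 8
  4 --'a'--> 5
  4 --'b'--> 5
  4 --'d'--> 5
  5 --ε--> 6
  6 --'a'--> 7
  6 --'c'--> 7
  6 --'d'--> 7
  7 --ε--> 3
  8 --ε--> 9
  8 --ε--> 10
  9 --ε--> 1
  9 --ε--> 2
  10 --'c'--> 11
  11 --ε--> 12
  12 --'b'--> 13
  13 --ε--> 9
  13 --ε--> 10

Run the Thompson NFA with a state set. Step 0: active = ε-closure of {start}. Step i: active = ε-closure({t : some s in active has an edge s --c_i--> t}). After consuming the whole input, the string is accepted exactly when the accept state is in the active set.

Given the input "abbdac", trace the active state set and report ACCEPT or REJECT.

Answer: REJECT

Steps:
S₀ = ε-closure({0}) = {0,1,2,3,4,8,9,10}
'a' @ 1: {5,6}
'b' @ 2: {}  — dead — no transitions
rest 'bdac' ignored (set empty)
end set {} — state 1 not in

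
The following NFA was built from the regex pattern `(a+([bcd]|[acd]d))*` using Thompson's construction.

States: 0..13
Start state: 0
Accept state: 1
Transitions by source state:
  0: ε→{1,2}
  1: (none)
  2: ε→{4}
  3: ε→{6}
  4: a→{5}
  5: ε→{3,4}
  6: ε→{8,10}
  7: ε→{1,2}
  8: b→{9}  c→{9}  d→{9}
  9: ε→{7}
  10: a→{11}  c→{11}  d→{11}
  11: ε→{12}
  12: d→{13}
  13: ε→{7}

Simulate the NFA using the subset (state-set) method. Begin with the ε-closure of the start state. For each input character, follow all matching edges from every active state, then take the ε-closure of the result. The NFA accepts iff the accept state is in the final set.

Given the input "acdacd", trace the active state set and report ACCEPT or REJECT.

Answer: ACCEPT

Trace:
initial (ε-close {0}): {0,1,2,4}
'a' @ 1: {3,4,5,6,8,10}
'c' @ 2: {1,2,4,7,9,11,12}  [accepting]
'd' @ 3: {1,2,4,7,13}  [accepting]
'a' @ 4: {3,4,5,6,8,10}
'c' @ 5: {1,2,4,7,9,11,12}  [accepting]
'd' @ 6: {1,2,4,7,13}  [accepting]
after full input: {1,2,4,7,13}  (accept=1 in)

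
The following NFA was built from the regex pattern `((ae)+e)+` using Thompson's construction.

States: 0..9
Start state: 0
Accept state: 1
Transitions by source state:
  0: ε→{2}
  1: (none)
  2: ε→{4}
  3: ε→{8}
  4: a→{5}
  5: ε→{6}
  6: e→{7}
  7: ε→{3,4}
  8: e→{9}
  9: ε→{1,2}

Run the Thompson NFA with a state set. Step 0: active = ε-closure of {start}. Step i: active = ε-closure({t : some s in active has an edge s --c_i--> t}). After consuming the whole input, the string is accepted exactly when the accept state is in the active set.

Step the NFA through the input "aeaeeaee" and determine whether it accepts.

initial (ε-close {0}): {0,2,4}
'a' @ 1: {5,6}
'e' @ 2: {3,4,7,8}
'a' @ 3: {5,6}
'e' @ 4: {3,4,7,8}
'e' @ 5: {1,2,4,9}  ✓accept
'a' @ 6: {5,6}
'e' @ 7: {3,4,7,8}
'e' @ 8: {1,2,4,9}  ✓accept
end set {1,2,4,9} — state 1 in

Answer: ACCEPT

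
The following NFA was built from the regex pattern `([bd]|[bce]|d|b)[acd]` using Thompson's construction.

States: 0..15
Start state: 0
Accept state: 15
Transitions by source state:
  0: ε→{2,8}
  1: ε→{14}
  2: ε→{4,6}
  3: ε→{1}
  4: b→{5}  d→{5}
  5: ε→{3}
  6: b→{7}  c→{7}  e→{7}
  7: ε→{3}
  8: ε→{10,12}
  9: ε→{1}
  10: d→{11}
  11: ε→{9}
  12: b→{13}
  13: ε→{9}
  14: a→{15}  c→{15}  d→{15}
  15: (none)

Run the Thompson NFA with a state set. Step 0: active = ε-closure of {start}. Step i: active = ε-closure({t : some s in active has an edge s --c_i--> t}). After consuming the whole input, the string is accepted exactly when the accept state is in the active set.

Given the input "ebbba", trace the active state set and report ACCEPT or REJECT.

start: ε-closure({0}) = {0,2,4,6,8,10,12}
'e' @ 1: {1,3,7,14}
'b' @ 2: {}  — no active states
rest 'bba' ignored (set empty)
after full input: {}  (accept=15 not in)

Answer: REJECT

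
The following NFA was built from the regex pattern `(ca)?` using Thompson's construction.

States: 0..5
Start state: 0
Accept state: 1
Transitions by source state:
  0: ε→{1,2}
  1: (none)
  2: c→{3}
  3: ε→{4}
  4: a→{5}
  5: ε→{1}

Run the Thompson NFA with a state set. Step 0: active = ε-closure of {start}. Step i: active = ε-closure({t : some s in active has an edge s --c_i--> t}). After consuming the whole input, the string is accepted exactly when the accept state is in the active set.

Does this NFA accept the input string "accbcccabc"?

Answer: REJECT

Trace:
initial (ε-close {0}): {0,1,2}
'a' @ 1: {}  — no active states
rest 'ccbcccabc' ignored (set empty)
after full input: {}  (accept=1 not in)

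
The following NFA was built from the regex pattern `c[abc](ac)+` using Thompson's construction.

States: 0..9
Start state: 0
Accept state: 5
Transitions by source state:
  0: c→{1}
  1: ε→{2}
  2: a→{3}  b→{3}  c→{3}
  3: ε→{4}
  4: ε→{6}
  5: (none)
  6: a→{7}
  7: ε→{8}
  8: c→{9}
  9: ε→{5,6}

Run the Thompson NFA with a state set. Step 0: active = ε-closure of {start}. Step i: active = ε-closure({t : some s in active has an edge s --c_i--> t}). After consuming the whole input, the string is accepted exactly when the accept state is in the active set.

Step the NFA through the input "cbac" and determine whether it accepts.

initial (ε-close {0}): {0}
'c' @ 1: {1,2}
'b' @ 2: {3,4,6}
'a' @ 3: {7,8}
'c' @ 4: {5,6,9}  (accept∈set)
after full input: {5,6,9}  (accept=5 in)

Answer: ACCEPT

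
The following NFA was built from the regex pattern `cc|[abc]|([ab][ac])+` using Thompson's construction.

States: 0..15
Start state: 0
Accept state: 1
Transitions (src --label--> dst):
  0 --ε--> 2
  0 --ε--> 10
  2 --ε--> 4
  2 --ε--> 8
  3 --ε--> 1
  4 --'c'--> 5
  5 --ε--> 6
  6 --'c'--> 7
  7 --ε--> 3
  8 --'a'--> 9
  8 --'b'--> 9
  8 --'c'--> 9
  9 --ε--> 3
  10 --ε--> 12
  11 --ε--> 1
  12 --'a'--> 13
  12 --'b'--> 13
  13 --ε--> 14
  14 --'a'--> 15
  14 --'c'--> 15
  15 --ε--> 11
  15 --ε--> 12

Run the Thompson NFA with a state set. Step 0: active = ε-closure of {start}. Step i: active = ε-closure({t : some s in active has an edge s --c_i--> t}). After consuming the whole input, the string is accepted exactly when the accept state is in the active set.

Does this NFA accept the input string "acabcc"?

Answer: REJECT

Derivation:
initial (ε-close {0}): {0,2,4,8,10,12}
'a' @ 1: {1,3,9,13,14}  (accept∈set)
'c' @ 2: {1,11,12,15}  (accept∈set)
'a' @ 3: {13,14}
'b' @ 4: {}  — dead — no transitions
rest 'cc' ignored (set empty)
final: {}; accept 1 not in set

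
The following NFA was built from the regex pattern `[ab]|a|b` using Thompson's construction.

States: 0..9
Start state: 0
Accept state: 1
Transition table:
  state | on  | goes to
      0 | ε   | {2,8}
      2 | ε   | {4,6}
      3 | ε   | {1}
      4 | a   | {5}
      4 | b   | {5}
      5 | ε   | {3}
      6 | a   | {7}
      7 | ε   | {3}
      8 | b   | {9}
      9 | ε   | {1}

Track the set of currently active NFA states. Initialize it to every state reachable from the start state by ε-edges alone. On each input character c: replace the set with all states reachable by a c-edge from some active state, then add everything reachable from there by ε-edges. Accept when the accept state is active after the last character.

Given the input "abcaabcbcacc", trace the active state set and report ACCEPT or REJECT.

Answer: REJECT

Steps:
start: ε-closure({0}) = {0,2,4,6,8}
'a' @ 1: {1,3,5,7}  (accept∈set)
'b' @ 2: {}  — state set empty
rest 'caabcbcacc' ignored (set empty)
after full input: {}  (accept=1 not in)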